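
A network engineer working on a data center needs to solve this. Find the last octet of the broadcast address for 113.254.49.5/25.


Given: IP = 113.254.49.5, prefix = /25
Host bits = 32 - 25 = 7
Network last octet = 5 AND mask = 0
Host part size = 2^7 - 1 = 127
Broadcast last octet = 0 OR 127 = 127

127


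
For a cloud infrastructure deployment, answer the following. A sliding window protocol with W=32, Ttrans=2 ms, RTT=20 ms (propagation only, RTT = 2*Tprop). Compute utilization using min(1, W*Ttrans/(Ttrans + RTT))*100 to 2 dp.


Given: W = 32, Ttrans = 2 ms, RTT = 20 ms (= 2 * Tprop, Tprop = 10 ms)
Cycle time = Ttrans + RTT = 2 + 20 = 22 ms (first packet sent until its ACK returns)
W * Ttrans = 32 * 2 = 64 ms of sending per cycle
W * Ttrans / (Ttrans + RTT) = 64 / 22 = 2.909091
U = min(1, 2.909091) = 1.000000
U% = 100.00%

100.00


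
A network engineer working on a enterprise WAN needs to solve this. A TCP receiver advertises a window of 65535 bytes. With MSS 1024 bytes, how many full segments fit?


Given: RWND = 65535 bytes, MSS = 1024 bytes
Full segments = floor(RWND / MSS)
Full segments = floor(65535 / 1024)
Full segments = floor(63.999) = 63

63


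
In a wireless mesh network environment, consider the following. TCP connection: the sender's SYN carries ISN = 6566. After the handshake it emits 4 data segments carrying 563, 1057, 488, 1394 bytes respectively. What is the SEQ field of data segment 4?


The SYN occupies sequence number ISN = 6566, so the first data byte is ISN + 1 = 6567.
SEQ of data segment i = (ISN + 1) + sum of payload sizes of segments 1..i-1.
Segment 1: SEQ = 6567, payload = 563 bytes
Segment 2: SEQ = 7130, payload = 1057 bytes
Segment 3: SEQ = 8187, payload = 488 bytes
Segment 4: SEQ = 8675, payload = 1394 bytes
SEQ of segment 4 = 6567 + 563 + 1057 + 488 = 8675

8675


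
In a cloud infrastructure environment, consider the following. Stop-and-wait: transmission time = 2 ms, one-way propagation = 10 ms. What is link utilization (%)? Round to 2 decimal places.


Given: Ttrans = 2 ms, Tprop = 10 ms
RTT = 2 * Tprop = 2 * 10 = 20 ms
U = Ttrans / (Ttrans + RTT)
U = 2 / (2 + 20)
U = 2 / 22 = 0.090909
U% = 9.09%

9.09


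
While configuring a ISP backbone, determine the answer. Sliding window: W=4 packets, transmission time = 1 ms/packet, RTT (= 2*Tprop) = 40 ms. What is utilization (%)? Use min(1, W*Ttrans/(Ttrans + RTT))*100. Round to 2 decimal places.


Given: W = 4, Ttrans = 1 ms, RTT = 40 ms (= 2 * Tprop, Tprop = 20 ms)
Cycle time = Ttrans + RTT = 1 + 40 = 41 ms (first packet sent until its ACK returns)
W * Ttrans = 4 * 1 = 4 ms of sending per cycle
W * Ttrans / (Ttrans + RTT) = 4 / 41 = 0.097561
U = min(1, 0.097561) = 0.097561
U% = 9.76%

9.76


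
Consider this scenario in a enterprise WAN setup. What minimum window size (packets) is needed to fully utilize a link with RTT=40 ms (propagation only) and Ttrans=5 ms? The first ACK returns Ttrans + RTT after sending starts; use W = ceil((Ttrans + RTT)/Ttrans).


Given: Ttrans = 5 ms, RTT = 40 ms (= 2 * Tprop, Tprop = 20 ms)
Time until first ACK returns = Ttrans + RTT = 5 + 40 = 45 ms
Need W * Ttrans >= Ttrans + RTT  ->  W >= (Ttrans + RTT) / Ttrans
(Ttrans + RTT) / Ttrans = 45 / 5 = 9
W_min = ceil(9) = 9

9


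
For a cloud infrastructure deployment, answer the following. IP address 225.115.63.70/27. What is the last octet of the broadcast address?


Given: IP = 225.115.63.70, prefix = /27
Host bits = 32 - 27 = 5
Network last octet = 70 AND mask = 64
Host part size = 2^5 - 1 = 31
Broadcast last octet = 64 OR 31 = 95

95


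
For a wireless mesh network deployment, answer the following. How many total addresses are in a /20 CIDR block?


Given: CIDR prefix /20
Host bits = 32 - 20 = 12
Total addresses = 2^12 = 4096

4096


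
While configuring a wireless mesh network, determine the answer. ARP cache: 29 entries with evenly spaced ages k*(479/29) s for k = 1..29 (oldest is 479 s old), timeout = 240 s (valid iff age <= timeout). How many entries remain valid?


Ages are k * 479/29 s for k = 1..29 (spacing = 16.5172 s).
Entry k is valid iff k * 479/29 <= 240 iff k <= 29 * 240 / 479 = 14.5303
n_valid = floor(14.5303) = 14
(n_stale = 29 - 14 = 15)

14


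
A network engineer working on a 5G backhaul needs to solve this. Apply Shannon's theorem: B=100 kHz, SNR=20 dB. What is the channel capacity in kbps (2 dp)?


Given: B = 100 kHz, SNR = 20 dB
SNR linear = 10^(20/10) = 100
1 + SNR = 101
log2(101) = 6.6582114828
C = 100 * 1000 * 6.6582114828 = 665821.1483 bps
C = 665.821148 kbps -> 665.82 kbps (2 dp)

665.82


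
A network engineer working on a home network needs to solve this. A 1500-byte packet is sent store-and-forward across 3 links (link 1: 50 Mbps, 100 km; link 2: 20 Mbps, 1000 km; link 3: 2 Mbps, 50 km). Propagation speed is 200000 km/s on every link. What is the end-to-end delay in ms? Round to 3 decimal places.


Packet = 1500 bytes = 12000 bits. Store-and-forward: sum (t_trans + t_prop) per link.
Link 1: t_trans = 12000/(50*10^6) s = 0.2400 ms; t_prop = 100/200000 s = 0.5000 ms; subtotal = 0.7400 ms
Link 2: t_trans = 12000/(20*10^6) s = 0.6000 ms; t_prop = 1000/200000 s = 5.0000 ms; subtotal = 5.6000 ms
Link 3: t_trans = 12000/(2*10^6) s = 6.0000 ms; t_prop = 50/200000 s = 0.2500 ms; subtotal = 6.2500 ms
End-to-end = 0.7400 + 5.6000 + 6.2500 = 12.5900 ms -> 12.590 ms (3 dp)

12.590


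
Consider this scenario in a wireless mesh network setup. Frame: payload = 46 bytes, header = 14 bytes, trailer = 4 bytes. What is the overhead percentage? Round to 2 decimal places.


Given: payload = 46 B, header = 14 B, trailer = 4 B
Overhead bytes = header + trailer = 14 + 4 = 18
Total frame = payload + overhead = 46 + 18 = 64
Overhead % = 18 / 64 * 100 = 28.1250% -> 28.13% (2 dp)

28.13


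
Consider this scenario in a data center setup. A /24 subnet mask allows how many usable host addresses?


Given: subnet mask /24
Host bits = 32 - 24 = 8
Total addresses = 2^8 = 256
Usable hosts = 256 - 2 (network + broadcast) = 254

254


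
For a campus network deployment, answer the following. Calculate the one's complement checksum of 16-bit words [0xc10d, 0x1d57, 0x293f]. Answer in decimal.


Given words: [0xc10d, 0x1d57, 0x293f]
Step 1: Sum all words
Raw sum = 49421 + 7511 + 10559 = 67491
Step 2: Fold carry: (1955 + 1) = 1956
One's complement = ~1956 & 0xFFFF = 63579

63579


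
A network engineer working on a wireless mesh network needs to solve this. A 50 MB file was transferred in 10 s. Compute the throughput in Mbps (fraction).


Given: file = 50 MB, time = 10 s
File in Mb = 50 * 8 = 400 Mb
Throughput = 400 / 10 Mbps
Throughput = 40 Mbps

40


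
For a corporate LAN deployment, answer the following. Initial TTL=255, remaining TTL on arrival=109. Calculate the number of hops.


Given: initial TTL = 255, received TTL = 109
Hops = initial TTL - received TTL
Hops = 255 - 109 = 146

146


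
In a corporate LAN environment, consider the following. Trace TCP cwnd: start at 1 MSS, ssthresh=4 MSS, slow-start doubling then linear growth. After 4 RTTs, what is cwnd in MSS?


RTT 0: cwnd = 1 MSS (initial)
RTT 1: cwnd = 2 MSS (slow start, doubled)
RTT 2: cwnd = 4 MSS (slow start, doubled)
RTT 3: cwnd = 5 MSS (congestion avoidance, +1)
RTT 4: cwnd = 6 MSS (congestion avoidance, +1)

6


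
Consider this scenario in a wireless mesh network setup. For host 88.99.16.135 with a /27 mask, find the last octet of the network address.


Given: IP = 88.99.16.135, prefix = /27
Subnet mask = 255.255.255.224
Last octet of IP: 135
Last octet of mask: 224
Network last octet = 135 AND 224 = 128

128


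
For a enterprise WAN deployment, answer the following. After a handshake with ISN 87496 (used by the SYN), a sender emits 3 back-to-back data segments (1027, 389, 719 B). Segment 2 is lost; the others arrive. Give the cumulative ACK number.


SYN uses sequence number 87496; first data byte = ISN + 1 = 87497.
Segment 1: SEQ = 87497, len = 1027 B, covers [87497, 88523]
Segment 2: SEQ = 88524, len = 389 B, covers [88524, 88912] [LOST]
Segment 3: SEQ = 88913, len = 719 B, covers [88913, 89631]
In-order data received: bytes [87497, 88523] (segments 1..1).
Segment 2 missing -> gap begins at byte 88524; later segments buffered out of order.
Cumulative ACK = next expected in-order byte = 87497 + 1027 = 88524

88524


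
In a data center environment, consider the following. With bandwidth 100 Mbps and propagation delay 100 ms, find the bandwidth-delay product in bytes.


Given: bandwidth = 100 Mbps, delay = 100 ms
BDP in bits = 100 * 10^6 * 100 / 1000
BDP in bits = 10000000
BDP in bytes = 10000000 / 8 = 1250000

1250000


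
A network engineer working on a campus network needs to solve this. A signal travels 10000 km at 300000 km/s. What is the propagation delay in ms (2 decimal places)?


Given: distance = 10000 km, speed = 300000 km/s
Delay = distance / speed = 10000 / 300000 seconds
Delay in ms = 10000 * 1000 / 300000
Delay = 33.3333 ms
Rounded to 2 dp = 33.33 ms

33.33


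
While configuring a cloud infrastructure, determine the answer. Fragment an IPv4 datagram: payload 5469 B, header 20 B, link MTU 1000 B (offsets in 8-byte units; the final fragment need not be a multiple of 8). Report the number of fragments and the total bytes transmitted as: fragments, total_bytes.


Max data per non-final fragment = floor((MTU - header)/8)*8 = floor((1000 - 20)/8)*8 = floor(980/8)*8 = 976 B
Final fragment needs no 8-byte alignment: it can carry up to MTU - header = 980 B
Non-final fragments needed = ceil((payload - 980) / 976) = ceil(4489/976) = ceil(4.5994) = 5
Number of fragments = 5 + 1 = 6
Fragment sizes (data): 5 * 976 B + 589 B (last, 589 <= 980 OK)
Total bytes sent = payload + n_frags * header = 5469 + 6*20 = 5469 + 120 = 5589 B

6, 5589


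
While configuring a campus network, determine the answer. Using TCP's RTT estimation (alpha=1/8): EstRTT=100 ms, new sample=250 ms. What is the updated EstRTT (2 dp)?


Given: EstRTT = 100 ms, SampleRTT = 250 ms, alpha = 1/8
New EstRTT = (1 - alpha) * EstRTT + alpha * SampleRTT
(7/8) * 100 = 87.5
(1/8) * 250 = 31.25
New EstRTT = 87.5 + 31.25 = 118.75 ms -> 118.75 ms (2 dp)

118.75


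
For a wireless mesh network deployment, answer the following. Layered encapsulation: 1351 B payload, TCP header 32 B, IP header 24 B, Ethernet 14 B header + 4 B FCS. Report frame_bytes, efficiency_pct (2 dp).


TCP segment = 1351 + 32 = 1383 B
IP packet = 1383 + 24 = 1407 B
Ethernet frame = 1407 + 14 + 4 = 1425 B
Efficiency = app / frame = 1351 / 1425 = 0.948070 = 94.8070% -> 94.81% (2 dp)

1425, 94.81


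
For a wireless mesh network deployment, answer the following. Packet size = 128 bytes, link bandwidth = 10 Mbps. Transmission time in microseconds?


Given: packet = 128 bytes, bandwidth = 10 Mbps
Packet in bits = 128 * 8 = 1024 bits
Bandwidth = 10 * 10^6 = 10000000 bps
Time = 1024 / 10000000 seconds
Time in us = 1024 * 10^6 / 10000000 = 102.4

102.4


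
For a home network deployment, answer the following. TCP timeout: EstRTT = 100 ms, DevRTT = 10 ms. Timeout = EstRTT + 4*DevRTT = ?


Given: EstRTT = 100 ms, DevRTT = 10 ms
Timeout = EstRTT + 4 * DevRTT
4 * DevRTT = 4 * 10 = 40
Timeout = 100 + 40 = 140 ms

140


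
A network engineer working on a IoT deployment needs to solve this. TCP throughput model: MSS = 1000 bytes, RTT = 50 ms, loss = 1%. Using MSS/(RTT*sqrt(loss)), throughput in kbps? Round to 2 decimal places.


Given: MSS = 1000 bytes, RTT = 50 ms, loss = 1%
RTT in seconds = 50 / 1000 = 0.05
Loss rate = 1% = 0.01
sqrt(loss) = sqrt(0.01) = 0.1
Throughput (bytes/s) = 1000 / (0.05 * 0.1) = 200000.0000
Throughput (kbps) = 200000.0000 * 8 / 1000 = 1600.000000 -> 1600.00 kbps (2 dp)

1600.00


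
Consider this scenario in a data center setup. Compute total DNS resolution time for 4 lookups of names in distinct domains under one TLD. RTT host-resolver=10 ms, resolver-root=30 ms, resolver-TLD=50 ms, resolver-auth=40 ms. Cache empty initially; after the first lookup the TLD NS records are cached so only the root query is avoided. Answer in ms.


Lookup 1 (cold cache): local + root + TLD + auth = 10 + 30 + 50 + 40 = 130 ms
Lookups 2..4 (TLD NS cached -> skip root; new domain -> still ask TLD and auth): local + TLD + auth = 10 + 50 + 40 = 100 ms each
Remaining 3 lookups: 3 * 100 = 300 ms
Total = 130 + 300 = 430 ms

430


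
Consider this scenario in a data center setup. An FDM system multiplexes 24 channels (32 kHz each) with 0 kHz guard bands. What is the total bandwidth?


Given: 24 channels, 32 kHz each, guard = 0 kHz
Channel bandwidth = 24 * 32 = 768 kHz
Guard bands = 23 gaps * 0 kHz = 0 kHz
Total = 768 + 0 = 768 kHz

768


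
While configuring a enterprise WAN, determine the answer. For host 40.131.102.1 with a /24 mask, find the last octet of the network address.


Given: IP = 40.131.102.1, prefix = /24
Subnet mask = 255.255.255.0
Last octet of IP: 1
Last octet of mask: 0
Network last octet = 1 AND 0 = 0

0


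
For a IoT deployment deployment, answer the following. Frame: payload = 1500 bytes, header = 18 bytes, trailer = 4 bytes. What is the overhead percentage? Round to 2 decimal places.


Given: payload = 1500 B, header = 18 B, trailer = 4 B
Overhead bytes = header + trailer = 18 + 4 = 22
Total frame = payload + overhead = 1500 + 22 = 1522
Overhead % = 22 / 1522 * 100 = 1.4455% -> 1.45% (2 dp)

1.45


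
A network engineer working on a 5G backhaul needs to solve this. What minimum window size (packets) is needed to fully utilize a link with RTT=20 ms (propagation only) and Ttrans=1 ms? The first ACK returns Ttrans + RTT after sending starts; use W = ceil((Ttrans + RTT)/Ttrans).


Given: Ttrans = 1 ms, RTT = 20 ms (= 2 * Tprop, Tprop = 10 ms)
Time until first ACK returns = Ttrans + RTT = 1 + 20 = 21 ms
Need W * Ttrans >= Ttrans + RTT  ->  W >= (Ttrans + RTT) / Ttrans
(Ttrans + RTT) / Ttrans = 21 / 1 = 21
W_min = ceil(21) = 21

21


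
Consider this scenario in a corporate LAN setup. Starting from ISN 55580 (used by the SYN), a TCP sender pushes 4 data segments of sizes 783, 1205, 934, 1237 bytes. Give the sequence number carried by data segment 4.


The SYN occupies sequence number ISN = 55580, so the first data byte is ISN + 1 = 55581.
SEQ of data segment i = (ISN + 1) + sum of payload sizes of segments 1..i-1.
Segment 1: SEQ = 55581, payload = 783 bytes
Segment 2: SEQ = 56364, payload = 1205 bytes
Segment 3: SEQ = 57569, payload = 934 bytes
Segment 4: SEQ = 58503, payload = 1237 bytes
SEQ of segment 4 = 55581 + 783 + 1205 + 934 = 58503

58503


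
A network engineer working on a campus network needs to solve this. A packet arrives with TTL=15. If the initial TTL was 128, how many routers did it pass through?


Given: initial TTL = 128, received TTL = 15
Hops = initial TTL - received TTL
Hops = 128 - 15 = 113

113


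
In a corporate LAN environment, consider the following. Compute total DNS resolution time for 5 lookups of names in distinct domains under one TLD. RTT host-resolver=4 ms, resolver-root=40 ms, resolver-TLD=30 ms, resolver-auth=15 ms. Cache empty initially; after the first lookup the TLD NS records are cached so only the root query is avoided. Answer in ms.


Lookup 1 (cold cache): local + root + TLD + auth = 4 + 40 + 30 + 15 = 89 ms
Lookups 2..5 (TLD NS cached -> skip root; new domain -> still ask TLD and auth): local + TLD + auth = 4 + 30 + 15 = 49 ms each
Remaining 4 lookups: 4 * 49 = 196 ms
Total = 89 + 196 = 285 ms

285


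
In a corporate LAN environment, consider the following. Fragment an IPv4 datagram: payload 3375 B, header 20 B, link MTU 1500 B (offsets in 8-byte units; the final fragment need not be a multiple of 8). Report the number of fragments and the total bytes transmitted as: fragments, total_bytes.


Max data per non-final fragment = floor((MTU - header)/8)*8 = floor((1500 - 20)/8)*8 = floor(1480/8)*8 = 1480 B
Final fragment needs no 8-byte alignment: it can carry up to MTU - header = 1480 B
Non-final fragments needed = ceil((payload - 1480) / 1480) = ceil(1895/1480) = ceil(1.2804) = 2
Number of fragments = 2 + 1 = 3
Fragment sizes (data): 2 * 1480 B + 415 B (last, 415 <= 1480 OK)
Total bytes sent = payload + n_frags * header = 3375 + 3*20 = 3375 + 60 = 3435 B

3, 3435


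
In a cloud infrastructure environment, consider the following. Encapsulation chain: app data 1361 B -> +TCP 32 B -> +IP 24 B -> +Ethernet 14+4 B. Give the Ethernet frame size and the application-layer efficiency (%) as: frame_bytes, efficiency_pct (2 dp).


TCP segment = 1361 + 32 = 1393 B
IP packet = 1393 + 24 = 1417 B
Ethernet frame = 1417 + 14 + 4 = 1435 B
Efficiency = app / frame = 1361 / 1435 = 0.948432 = 94.8432% -> 94.84% (2 dp)

1435, 94.84


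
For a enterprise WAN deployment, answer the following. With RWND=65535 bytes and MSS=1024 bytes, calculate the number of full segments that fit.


Given: RWND = 65535 bytes, MSS = 1024 bytes
Full segments = floor(RWND / MSS)
Full segments = floor(65535 / 1024)
Full segments = floor(63.999) = 63

63


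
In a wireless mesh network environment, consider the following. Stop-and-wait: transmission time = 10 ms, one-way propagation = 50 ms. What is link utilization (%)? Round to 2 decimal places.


Given: Ttrans = 10 ms, Tprop = 50 ms
RTT = 2 * Tprop = 2 * 50 = 100 ms
U = Ttrans / (Ttrans + RTT)
U = 10 / (10 + 100)
U = 10 / 110 = 0.090909
U% = 9.09%

9.09


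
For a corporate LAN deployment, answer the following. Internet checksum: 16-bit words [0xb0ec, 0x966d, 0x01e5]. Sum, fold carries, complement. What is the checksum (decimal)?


Given words: [0xb0ec, 0x966d, 0x01e5]
Step 1: Sum all words
Raw sum = 45292 + 38509 + 485 = 84286
Step 2: Fold carry: (18750 + 1) = 18751
One's complement = ~18751 & 0xFFFF = 46784

46784


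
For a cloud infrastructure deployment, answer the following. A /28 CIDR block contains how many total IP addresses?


Given: CIDR prefix /28
Host bits = 32 - 28 = 4
Total addresses = 2^4 = 16

16


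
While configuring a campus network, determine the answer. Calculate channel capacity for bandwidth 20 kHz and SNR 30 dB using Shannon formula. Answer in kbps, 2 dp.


Given: B = 20 kHz, SNR = 30 dB
SNR linear = 10^(30/10) = 1000
1 + SNR = 1001
log2(1001) = 9.9672262588
C = 20 * 1000 * 9.9672262588 = 199344.5252 bps
C = 199.344525 kbps -> 199.34 kbps (2 dp)

199.34


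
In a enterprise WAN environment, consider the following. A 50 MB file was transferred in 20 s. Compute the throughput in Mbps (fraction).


Given: file = 50 MB, time = 20 s
File in Mb = 50 * 8 = 400 Mb
Throughput = 400 / 20 Mbps
Throughput = 20 Mbps

20


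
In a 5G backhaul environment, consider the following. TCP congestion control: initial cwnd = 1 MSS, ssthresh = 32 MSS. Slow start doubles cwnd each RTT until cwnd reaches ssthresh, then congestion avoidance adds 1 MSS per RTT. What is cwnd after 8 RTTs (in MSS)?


RTT 0: cwnd = 1 MSS (initial)
RTT 1: cwnd = 2 MSS (slow start, doubled)
RTT 2: cwnd = 4 MSS (slow start, doubled)
RTT 3: cwnd = 8 MSS (slow start, doubled)
RTT 4: cwnd = 16 MSS (slow start, doubled)
RTT 5: cwnd = 32 MSS (slow start, doubled)
RTT 6: cwnd = 33 MSS (congestion avoidance, +1)
RTT 7: cwnd = 34 MSS (congestion avoidance, +1)
RTT 8: cwnd = 35 MSS (congestion avoidance, +1)

35


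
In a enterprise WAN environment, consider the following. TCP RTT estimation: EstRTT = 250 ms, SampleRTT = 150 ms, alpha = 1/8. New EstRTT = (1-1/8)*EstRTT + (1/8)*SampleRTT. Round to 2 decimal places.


Given: EstRTT = 250 ms, SampleRTT = 150 ms, alpha = 1/8
New EstRTT = (1 - alpha) * EstRTT + alpha * SampleRTT
(7/8) * 250 = 218.75
(1/8) * 150 = 18.75
New EstRTT = 218.75 + 18.75 = 237.5 ms -> 237.50 ms (2 dp)

237.50


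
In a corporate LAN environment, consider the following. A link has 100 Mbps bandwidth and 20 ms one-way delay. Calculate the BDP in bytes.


Given: bandwidth = 100 Mbps, delay = 20 ms
BDP in bits = 100 * 10^6 * 20 / 1000
BDP in bits = 2000000
BDP in bytes = 2000000 / 8 = 250000

250000


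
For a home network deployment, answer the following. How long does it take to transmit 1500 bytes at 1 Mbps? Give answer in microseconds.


Given: packet = 1500 bytes, bandwidth = 1 Mbps
Packet in bits = 1500 * 8 = 12000 bits
Bandwidth = 1 * 10^6 = 1000000 bps
Time = 12000 / 1000000 seconds
Time in us = 12000 * 10^6 / 1000000 = 12000

12000


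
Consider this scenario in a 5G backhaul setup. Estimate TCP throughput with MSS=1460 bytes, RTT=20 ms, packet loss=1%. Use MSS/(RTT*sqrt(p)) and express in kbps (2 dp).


Given: MSS = 1460 bytes, RTT = 20 ms, loss = 1%
RTT in seconds = 20 / 1000 = 0.02
Loss rate = 1% = 0.01
sqrt(loss) = sqrt(0.01) = 0.1
Throughput (bytes/s) = 1460 / (0.02 * 0.1) = 730000.0000
Throughput (kbps) = 730000.0000 * 8 / 1000 = 5840.000000 -> 5840.00 kbps (2 dp)

5840.00


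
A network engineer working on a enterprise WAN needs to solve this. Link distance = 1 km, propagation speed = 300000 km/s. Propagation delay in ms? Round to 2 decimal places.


Given: distance = 1 km, speed = 300000 km/s
Delay = distance / speed = 1 / 300000 seconds
Delay in ms = 1 * 1000 / 300000
Delay = 0.0033 ms
Rounded to 2 dp = 0.00 ms

0.00


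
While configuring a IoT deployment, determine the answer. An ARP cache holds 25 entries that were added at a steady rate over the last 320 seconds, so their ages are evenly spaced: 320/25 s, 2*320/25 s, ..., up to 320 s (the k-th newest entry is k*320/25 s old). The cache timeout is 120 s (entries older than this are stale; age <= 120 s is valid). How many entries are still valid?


Ages are k * 320/25 s for k = 1..25 (spacing = 12.8000 s).
Entry k is valid iff k * 320/25 <= 120 iff k <= 25 * 120 / 320 = 9.3750
n_valid = floor(9.3750) = 9
(n_stale = 25 - 9 = 16)

9


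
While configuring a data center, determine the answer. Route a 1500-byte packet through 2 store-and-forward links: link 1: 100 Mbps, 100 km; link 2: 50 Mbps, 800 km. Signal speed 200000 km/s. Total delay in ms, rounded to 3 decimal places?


Packet = 1500 bytes = 12000 bits. Store-and-forward: sum (t_trans + t_prop) per link.
Link 1: t_trans = 12000/(100*10^6) s = 0.1200 ms; t_prop = 100/200000 s = 0.5000 ms; subtotal = 0.6200 ms
Link 2: t_trans = 12000/(50*10^6) s = 0.2400 ms; t_prop = 800/200000 s = 4.0000 ms; subtotal = 4.2400 ms
End-to-end = 0.6200 + 4.2400 = 4.8600 ms -> 4.860 ms (3 dp)

4.860


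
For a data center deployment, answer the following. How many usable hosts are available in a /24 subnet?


Given: subnet mask /24
Host bits = 32 - 24 = 8
Total addresses = 2^8 = 256
Usable hosts = 256 - 2 (network + broadcast) = 254

254


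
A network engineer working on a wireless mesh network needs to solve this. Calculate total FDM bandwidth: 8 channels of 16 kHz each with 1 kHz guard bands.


Given: 8 channels, 16 kHz each, guard = 1 kHz
Channel bandwidth = 8 * 16 = 128 kHz
Guard bands = 7 gaps * 1 kHz = 7 kHz
Total = 128 + 7 = 135 kHz

135


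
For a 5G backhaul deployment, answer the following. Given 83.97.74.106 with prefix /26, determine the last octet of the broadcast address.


Given: IP = 83.97.74.106, prefix = /26
Host bits = 32 - 26 = 6
Network last octet = 106 AND mask = 64
Host part size = 2^6 - 1 = 63
Broadcast last octet = 64 OR 63 = 127

127


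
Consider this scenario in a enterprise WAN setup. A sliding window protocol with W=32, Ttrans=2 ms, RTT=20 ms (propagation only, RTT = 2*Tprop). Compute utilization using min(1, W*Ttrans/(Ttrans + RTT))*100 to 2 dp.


Given: W = 32, Ttrans = 2 ms, RTT = 20 ms (= 2 * Tprop, Tprop = 10 ms)
Cycle time = Ttrans + RTT = 2 + 20 = 22 ms (first packet sent until its ACK returns)
W * Ttrans = 32 * 2 = 64 ms of sending per cycle
W * Ttrans / (Ttrans + RTT) = 64 / 22 = 2.909091
U = min(1, 2.909091) = 1.000000
U% = 100.00%

100.00


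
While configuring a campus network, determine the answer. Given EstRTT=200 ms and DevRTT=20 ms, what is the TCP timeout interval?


Given: EstRTT = 200 ms, DevRTT = 20 ms
Timeout = EstRTT + 4 * DevRTT
4 * DevRTT = 4 * 20 = 80
Timeout = 200 + 80 = 280 ms

280


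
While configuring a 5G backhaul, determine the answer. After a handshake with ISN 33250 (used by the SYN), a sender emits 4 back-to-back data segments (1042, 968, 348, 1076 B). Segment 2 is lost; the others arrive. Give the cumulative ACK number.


SYN uses sequence number 33250; first data byte = ISN + 1 = 33251.
Segment 1: SEQ = 33251, len = 1042 B, covers [33251, 34292]
Segment 2: SEQ = 34293, len = 968 B, covers [34293, 35260] [LOST]
Segment 3: SEQ = 35261, len = 348 B, covers [35261, 35608]
Segment 4: SEQ = 35609, len = 1076 B, covers [35609, 36684]
In-order data received: bytes [33251, 34292] (segments 1..1).
Segment 2 missing -> gap begins at byte 34293; later segments buffered out of order.
Cumulative ACK = next expected in-order byte = 33251 + 1042 = 34293

34293


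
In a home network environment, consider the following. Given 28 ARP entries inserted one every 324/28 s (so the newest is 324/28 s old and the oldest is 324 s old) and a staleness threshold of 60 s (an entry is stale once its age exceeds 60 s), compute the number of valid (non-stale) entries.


Ages are k * 324/28 s for k = 1..28 (spacing = 11.5714 s).
Entry k is valid iff k * 324/28 <= 60 iff k <= 28 * 60 / 324 = 5.1852
n_valid = floor(5.1852) = 5
(n_stale = 28 - 5 = 23)

5


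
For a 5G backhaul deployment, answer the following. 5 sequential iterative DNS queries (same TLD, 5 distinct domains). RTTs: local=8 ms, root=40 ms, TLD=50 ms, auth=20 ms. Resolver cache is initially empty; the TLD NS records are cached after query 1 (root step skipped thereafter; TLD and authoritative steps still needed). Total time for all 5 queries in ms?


Lookup 1 (cold cache): local + root + TLD + auth = 8 + 40 + 50 + 20 = 118 ms
Lookups 2..5 (TLD NS cached -> skip root; new domain -> still ask TLD and auth): local + TLD + auth = 8 + 50 + 20 = 78 ms each
Remaining 4 lookups: 4 * 78 = 312 ms
Total = 118 + 312 = 430 ms

430


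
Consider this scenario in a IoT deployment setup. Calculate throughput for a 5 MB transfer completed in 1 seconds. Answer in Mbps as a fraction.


Given: file = 5 MB, time = 1 s
File in Mb = 5 * 8 = 40 Mb
Throughput = 40 / 1 Mbps
Throughput = 40 Mbps

40


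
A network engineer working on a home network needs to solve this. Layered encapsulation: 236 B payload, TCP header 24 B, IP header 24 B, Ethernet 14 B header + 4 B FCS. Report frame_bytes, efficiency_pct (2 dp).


TCP segment = 236 + 24 = 260 B
IP packet = 260 + 24 = 284 B
Ethernet frame = 284 + 14 + 4 = 302 B
Efficiency = app / frame = 236 / 302 = 0.781457 = 78.1457% -> 78.15% (2 dp)

302, 78.15


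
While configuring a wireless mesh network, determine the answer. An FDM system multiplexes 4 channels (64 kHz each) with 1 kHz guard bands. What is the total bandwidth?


Given: 4 channels, 64 kHz each, guard = 1 kHz
Channel bandwidth = 4 * 64 = 256 kHz
Guard bands = 3 gaps * 1 kHz = 3 kHz
Total = 256 + 3 = 259 kHz

259


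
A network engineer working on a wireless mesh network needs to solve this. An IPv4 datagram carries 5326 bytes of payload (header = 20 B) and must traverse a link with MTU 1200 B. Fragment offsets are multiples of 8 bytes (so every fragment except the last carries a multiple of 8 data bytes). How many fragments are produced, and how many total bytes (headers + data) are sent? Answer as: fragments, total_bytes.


Max data per non-final fragment = floor((MTU - header)/8)*8 = floor((1200 - 20)/8)*8 = floor(1180/8)*8 = 1176 B
Final fragment needs no 8-byte alignment: it can carry up to MTU - header = 1180 B
Non-final fragments needed = ceil((payload - 1180) / 1176) = ceil(4146/1176) = ceil(3.5255) = 4
Number of fragments = 4 + 1 = 5
Fragment sizes (data): 4 * 1176 B + 622 B (last, 622 <= 1180 OK)
Total bytes sent = payload + n_frags * header = 5326 + 5*20 = 5326 + 100 = 5426 B

5, 5426


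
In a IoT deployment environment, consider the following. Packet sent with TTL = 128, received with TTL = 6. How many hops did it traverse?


Given: initial TTL = 128, received TTL = 6
Hops = initial TTL - received TTL
Hops = 128 - 6 = 122

122


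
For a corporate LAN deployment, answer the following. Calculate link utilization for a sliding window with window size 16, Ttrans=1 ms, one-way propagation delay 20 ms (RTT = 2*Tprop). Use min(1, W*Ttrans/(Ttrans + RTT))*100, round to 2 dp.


Given: W = 16, Ttrans = 1 ms, RTT = 40 ms (= 2 * Tprop, Tprop = 20 ms)
Cycle time = Ttrans + RTT = 1 + 40 = 41 ms (first packet sent until its ACK returns)
W * Ttrans = 16 * 1 = 16 ms of sending per cycle
W * Ttrans / (Ttrans + RTT) = 16 / 41 = 0.390244
U = min(1, 0.390244) = 0.390244
U% = 39.02%

39.02


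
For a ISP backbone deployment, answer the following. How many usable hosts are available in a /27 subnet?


Given: subnet mask /27
Host bits = 32 - 27 = 5
Total addresses = 2^5 = 32
Usable hosts = 32 - 2 (network + broadcast) = 30

30


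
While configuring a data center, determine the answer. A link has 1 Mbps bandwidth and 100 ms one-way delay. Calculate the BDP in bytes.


Given: bandwidth = 1 Mbps, delay = 100 ms
BDP in bits = 1 * 10^6 * 100 / 1000
BDP in bits = 100000
BDP in bytes = 100000 / 8 = 12500

12500


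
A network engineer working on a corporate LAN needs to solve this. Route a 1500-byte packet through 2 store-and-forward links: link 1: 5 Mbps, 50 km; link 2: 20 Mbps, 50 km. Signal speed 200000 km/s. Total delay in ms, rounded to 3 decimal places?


Packet = 1500 bytes = 12000 bits. Store-and-forward: sum (t_trans + t_prop) per link.
Link 1: t_trans = 12000/(5*10^6) s = 2.4000 ms; t_prop = 50/200000 s = 0.2500 ms; subtotal = 2.6500 ms
Link 2: t_trans = 12000/(20*10^6) s = 0.6000 ms; t_prop = 50/200000 s = 0.2500 ms; subtotal = 0.8500 ms
End-to-end = 2.6500 + 0.8500 = 3.5000 ms -> 3.500 ms (3 dp)

3.500


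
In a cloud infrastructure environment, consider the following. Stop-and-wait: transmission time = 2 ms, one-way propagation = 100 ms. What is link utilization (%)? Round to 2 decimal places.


Given: Ttrans = 2 ms, Tprop = 100 ms
RTT = 2 * Tprop = 2 * 100 = 200 ms
U = Ttrans / (Ttrans + RTT)
U = 2 / (2 + 200)
U = 2 / 202 = 0.009901
U% = 0.99%

0.99


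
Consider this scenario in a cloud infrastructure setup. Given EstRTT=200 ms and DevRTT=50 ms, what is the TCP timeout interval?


Given: EstRTT = 200 ms, DevRTT = 50 ms
Timeout = EstRTT + 4 * DevRTT
4 * DevRTT = 4 * 50 = 200
Timeout = 200 + 200 = 400 ms

400


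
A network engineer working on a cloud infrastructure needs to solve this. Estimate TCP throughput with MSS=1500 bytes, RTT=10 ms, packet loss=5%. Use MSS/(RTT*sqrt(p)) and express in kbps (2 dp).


Given: MSS = 1500 bytes, RTT = 10 ms, loss = 5%
RTT in seconds = 10 / 1000 = 0.01
Loss rate = 5% = 0.05
sqrt(loss) = sqrt(0.05) = 0.223606797750
Throughput (bytes/s) = 1500 / (0.01 * 0.223606797750) = 670820.3932
Throughput (kbps) = 670820.3932 * 8 / 1000 = 5366.563146 -> 5366.56 kbps (2 dp)

5366.56


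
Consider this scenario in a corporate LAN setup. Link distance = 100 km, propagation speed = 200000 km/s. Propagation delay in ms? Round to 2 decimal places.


Given: distance = 100 km, speed = 200000 km/s
Delay = distance / speed = 100 / 200000 seconds
Delay in ms = 100 * 1000 / 200000
Delay = 0.5000 ms
Rounded to 2 dp = 0.50 ms

0.50


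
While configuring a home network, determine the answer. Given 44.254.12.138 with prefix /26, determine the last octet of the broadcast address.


Given: IP = 44.254.12.138, prefix = /26
Host bits = 32 - 26 = 6
Network last octet = 138 AND mask = 128
Host part size = 2^6 - 1 = 63
Broadcast last octet = 128 OR 63 = 191

191


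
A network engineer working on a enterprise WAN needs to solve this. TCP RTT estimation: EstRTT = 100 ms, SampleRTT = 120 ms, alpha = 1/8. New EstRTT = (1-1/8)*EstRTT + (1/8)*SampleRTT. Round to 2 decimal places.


Given: EstRTT = 100 ms, SampleRTT = 120 ms, alpha = 1/8
New EstRTT = (1 - alpha) * EstRTT + alpha * SampleRTT
(7/8) * 100 = 87.5
(1/8) * 120 = 15
New EstRTT = 87.5 + 15 = 102.5 ms -> 102.50 ms (2 dp)

102.50


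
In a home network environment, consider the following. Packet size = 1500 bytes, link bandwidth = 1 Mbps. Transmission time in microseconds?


Given: packet = 1500 bytes, bandwidth = 1 Mbps
Packet in bits = 1500 * 8 = 12000 bits
Bandwidth = 1 * 10^6 = 1000000 bps
Time = 12000 / 1000000 seconds
Time in us = 12000 * 10^6 / 1000000 = 12000

12000


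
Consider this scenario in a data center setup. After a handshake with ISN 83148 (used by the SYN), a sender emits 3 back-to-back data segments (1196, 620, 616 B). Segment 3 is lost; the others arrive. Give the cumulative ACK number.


SYN uses sequence number 83148; first data byte = ISN + 1 = 83149.
Segment 1: SEQ = 83149, len = 1196 B, covers [83149, 84344]
Segment 2: SEQ = 84345, len = 620 B, covers [84345, 84964]
Segment 3: SEQ = 84965, len = 616 B, covers [84965, 85580] [LOST]
In-order data received: bytes [83149, 84964] (segments 1..2).
Segment 3 missing -> gap begins at byte 84965.
Cumulative ACK = next expected in-order byte = 83149 + 1196 + 620 = 84965

84965


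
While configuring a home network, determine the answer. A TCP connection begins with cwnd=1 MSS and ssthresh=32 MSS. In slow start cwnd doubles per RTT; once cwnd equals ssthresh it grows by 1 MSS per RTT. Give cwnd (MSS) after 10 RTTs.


RTT 0: cwnd = 1 MSS (initial)
RTT 1: cwnd = 2 MSS (slow start, doubled)
RTT 2: cwnd = 4 MSS (slow start, doubled)
RTT 3: cwnd = 8 MSS (slow start, doubled)
RTT 4: cwnd = 16 MSS (slow start, doubled)
RTT 5: cwnd = 32 MSS (slow start, doubled)
RTT 6: cwnd = 33 MSS (congestion avoidance, +1)
RTT 7: cwnd = 34 MSS (congestion avoidance, +1)
RTT 8: cwnd = 35 MSS (congestion avoidance, +1)
RTT 9: cwnd = 36 MSS (congestion avoidance, +1)
RTT 10: cwnd = 37 MSS (congestion avoidance, +1)

37


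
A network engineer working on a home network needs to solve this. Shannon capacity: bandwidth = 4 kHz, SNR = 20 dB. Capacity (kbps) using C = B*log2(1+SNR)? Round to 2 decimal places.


Given: B = 4 kHz, SNR = 20 dB
SNR linear = 10^(20/10) = 100
1 + SNR = 101
log2(101) = 6.6582114828
C = 4 * 1000 * 6.6582114828 = 26632.8459 bps
C = 26.632846 kbps -> 26.63 kbps (2 dp)

26.63


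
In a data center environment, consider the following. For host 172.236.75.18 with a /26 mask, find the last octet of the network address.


Given: IP = 172.236.75.18, prefix = /26
Subnet mask = 255.255.255.192
Last octet of IP: 18
Last octet of mask: 192
Network last octet = 18 AND 192 = 0

0


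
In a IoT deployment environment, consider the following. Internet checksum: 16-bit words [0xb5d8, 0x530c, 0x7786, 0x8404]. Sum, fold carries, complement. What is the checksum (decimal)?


Given words: [0xb5d8, 0x530c, 0x7786, 0x8404]
Step 1: Sum all words
Raw sum = 46552 + 21260 + 30598 + 33796 = 132206
Step 2: Fold carry: (1134 + 2) = 1136
One's complement = ~1136 & 0xFFFF = 64399

64399


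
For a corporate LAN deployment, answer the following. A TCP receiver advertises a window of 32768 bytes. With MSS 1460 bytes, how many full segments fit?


Given: RWND = 32768 bytes, MSS = 1460 bytes
Full segments = floor(RWND / MSS)
Full segments = floor(32768 / 1460)
Full segments = floor(22.4438) = 22

22


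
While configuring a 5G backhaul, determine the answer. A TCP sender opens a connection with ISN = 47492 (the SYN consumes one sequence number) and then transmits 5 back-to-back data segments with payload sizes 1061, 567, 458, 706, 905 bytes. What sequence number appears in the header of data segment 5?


The SYN occupies sequence number ISN = 47492, so the first data byte is ISN + 1 = 47493.
SEQ of data segment i = (ISN + 1) + sum of payload sizes of segments 1..i-1.
Segment 1: SEQ = 47493, payload = 1061 bytes
Segment 2: SEQ = 48554, payload = 567 bytes
Segment 3: SEQ = 49121, payload = 458 bytes
Segment 4: SEQ = 49579, payload = 706 bytes
Segment 5: SEQ = 50285, payload = 905 bytes
SEQ of segment 5 = 47493 + 1061 + 567 + 458 + 706 = 50285

50285


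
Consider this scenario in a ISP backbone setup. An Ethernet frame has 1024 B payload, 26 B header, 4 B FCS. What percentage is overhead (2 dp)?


Given: payload = 1024 B, header = 26 B, trailer = 4 B
Overhead bytes = header + trailer = 26 + 4 = 30
Total frame = payload + overhead = 1024 + 30 = 1054
Overhead % = 30 / 1054 * 100 = 2.8463% -> 2.85% (2 dp)

2.85


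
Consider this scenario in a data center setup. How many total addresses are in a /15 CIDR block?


Given: CIDR prefix /15
Host bits = 32 - 15 = 17
Total addresses = 2^17 = 131072

131072


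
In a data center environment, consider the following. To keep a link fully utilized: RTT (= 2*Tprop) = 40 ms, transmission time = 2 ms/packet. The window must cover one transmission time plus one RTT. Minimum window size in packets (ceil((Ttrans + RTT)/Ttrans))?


Given: Ttrans = 2 ms, RTT = 40 ms (= 2 * Tprop, Tprop = 20 ms)
Time until first ACK returns = Ttrans + RTT = 2 + 40 = 42 ms
Need W * Ttrans >= Ttrans + RTT  ->  W >= (Ttrans + RTT) / Ttrans
(Ttrans + RTT) / Ttrans = 42 / 2 = 21
W_min = ceil(21) = 21

21


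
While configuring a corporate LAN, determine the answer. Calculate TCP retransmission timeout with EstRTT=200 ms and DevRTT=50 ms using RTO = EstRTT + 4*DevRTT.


Given: EstRTT = 200 ms, DevRTT = 50 ms
Timeout = EstRTT + 4 * DevRTT
4 * DevRTT = 4 * 50 = 200
Timeout = 200 + 200 = 400 ms

400


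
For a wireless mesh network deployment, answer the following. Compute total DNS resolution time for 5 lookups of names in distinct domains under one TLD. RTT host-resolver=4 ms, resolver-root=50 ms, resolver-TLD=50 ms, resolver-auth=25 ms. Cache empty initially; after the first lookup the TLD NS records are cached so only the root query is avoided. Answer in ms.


Lookup 1 (cold cache): local + root + TLD + auth = 4 + 50 + 50 + 25 = 129 ms
Lookups 2..5 (TLD NS cached -> skip root; new domain -> still ask TLD and auth): local + TLD + auth = 4 + 50 + 25 = 79 ms each
Remaining 4 lookups: 4 * 79 = 316 ms
Total = 129 + 316 = 445 ms

445


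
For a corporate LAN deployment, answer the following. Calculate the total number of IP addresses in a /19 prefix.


Given: CIDR prefix /19
Host bits = 32 - 19 = 13
Total addresses = 2^13 = 8192

8192


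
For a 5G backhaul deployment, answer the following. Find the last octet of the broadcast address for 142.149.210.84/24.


Given: IP = 142.149.210.84, prefix = /24
Host bits = 32 - 24 = 8
Network last octet = 84 AND mask = 0
Host part size = 2^8 - 1 = 255
Broadcast last octet = 0 OR 255 = 255

255


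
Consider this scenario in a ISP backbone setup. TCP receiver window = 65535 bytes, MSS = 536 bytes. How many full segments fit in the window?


Given: RWND = 65535 bytes, MSS = 536 bytes
Full segments = floor(RWND / MSS)
Full segments = floor(65535 / 536)
Full segments = floor(122.2668) = 122

122


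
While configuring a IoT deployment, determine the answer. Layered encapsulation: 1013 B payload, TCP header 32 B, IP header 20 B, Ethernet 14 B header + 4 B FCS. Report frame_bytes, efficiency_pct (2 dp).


TCP segment = 1013 + 32 = 1045 B
IP packet = 1045 + 20 = 1065 B
Ethernet frame = 1065 + 14 + 4 = 1083 B
Efficiency = app / frame = 1013 / 1083 = 0.935365 = 93.5365% -> 93.54% (2 dp)

1083, 93.54


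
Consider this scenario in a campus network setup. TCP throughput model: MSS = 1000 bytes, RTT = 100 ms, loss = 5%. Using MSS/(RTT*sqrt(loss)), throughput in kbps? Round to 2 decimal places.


Given: MSS = 1000 bytes, RTT = 100 ms, loss = 5%
RTT in seconds = 100 / 1000 = 0.1
Loss rate = 5% = 0.05
sqrt(loss) = sqrt(0.05) = 0.223606797750
Throughput (bytes/s) = 1000 / (0.1 * 0.223606797750) = 44721.3595
Throughput (kbps) = 44721.3595 * 8 / 1000 = 357.770876 -> 357.77 kbps (2 dp)

357.77


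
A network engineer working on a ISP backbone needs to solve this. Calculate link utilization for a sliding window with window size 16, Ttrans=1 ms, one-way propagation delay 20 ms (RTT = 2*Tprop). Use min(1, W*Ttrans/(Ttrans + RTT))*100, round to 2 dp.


Given: W = 16, Ttrans = 1 ms, RTT = 40 ms (= 2 * Tprop, Tprop = 20 ms)
Cycle time = Ttrans + RTT = 1 + 40 = 41 ms (first packet sent until its ACK returns)
W * Ttrans = 16 * 1 = 16 ms of sending per cycle
W * Ttrans / (Ttrans + RTT) = 16 / 41 = 0.390244
U = min(1, 0.390244) = 0.390244
U% = 39.02%

39.02
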